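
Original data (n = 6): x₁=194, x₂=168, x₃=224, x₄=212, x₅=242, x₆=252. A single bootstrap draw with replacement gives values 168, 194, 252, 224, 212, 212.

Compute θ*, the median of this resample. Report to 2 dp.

Sorted: 168, 194, 212, 212, 224, 252
Median = average of the two middle values = 212.00

θ* = 212.00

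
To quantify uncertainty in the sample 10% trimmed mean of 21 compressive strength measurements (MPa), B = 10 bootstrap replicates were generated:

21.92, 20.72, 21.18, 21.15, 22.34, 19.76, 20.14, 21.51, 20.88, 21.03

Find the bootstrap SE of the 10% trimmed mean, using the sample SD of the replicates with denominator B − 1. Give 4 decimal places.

SE* = 0.7665

Bootstrap SE is the standard deviation of the 10 replicate 10% trimmed means.
Mean of replicates: (21.92 + 20.72 + 21.18 + 21.15 + 22.34 + 19.76 + 20.14 + 21.51 + 20.88 + 21.03) / 10 = 210.63000 / 10 = 21.06300
Sum of squared deviations: (+0.85700)² + (−0.34300)² + (+0.11700)² + (+0.08700)² + (+1.27700)² + (−1.30300)² + (−0.92300)² + (+0.44700)² + (−0.18300)² + (−0.03300)² = 5.28821
Variance = 5.28821 / 9 = 0.58758
SE* = √0.58758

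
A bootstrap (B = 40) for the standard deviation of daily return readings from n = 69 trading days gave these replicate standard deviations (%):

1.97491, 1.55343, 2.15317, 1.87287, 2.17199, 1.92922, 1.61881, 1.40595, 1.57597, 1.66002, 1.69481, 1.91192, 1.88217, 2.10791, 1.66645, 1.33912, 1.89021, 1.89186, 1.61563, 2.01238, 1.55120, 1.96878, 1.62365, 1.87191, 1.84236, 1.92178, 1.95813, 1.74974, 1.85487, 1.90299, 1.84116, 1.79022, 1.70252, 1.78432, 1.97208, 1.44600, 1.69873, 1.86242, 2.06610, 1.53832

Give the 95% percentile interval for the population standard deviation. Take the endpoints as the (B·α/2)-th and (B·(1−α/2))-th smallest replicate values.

(1.33912, 2.15317)

Sorted replicates: 1.33912, 1.40595, 1.44600, 1.53832, 1.55120, 1.55343, 1.57597, 1.61563, 1.61881, 1.62365, 1.66002, 1.66645, 1.69481, 1.69873, 1.70252, 1.74974, 1.78432, 1.79022, 1.84116, 1.84236, 1.85487, 1.86242, 1.87191, 1.87287, 1.88217, 1.89021, 1.89186, 1.90299, 1.91192, 1.92178, 1.92922, 1.95813, 1.96878, 1.97208, 1.97491, 2.01238, 2.06610, 2.10791, 2.15317, 2.17199
α = 0.05; lower rank = 40 × 0.025 = 1; upper rank = 40 × 0.975 = 39.
The 1st smallest replicate is 1.33912; the 39th is 2.15317.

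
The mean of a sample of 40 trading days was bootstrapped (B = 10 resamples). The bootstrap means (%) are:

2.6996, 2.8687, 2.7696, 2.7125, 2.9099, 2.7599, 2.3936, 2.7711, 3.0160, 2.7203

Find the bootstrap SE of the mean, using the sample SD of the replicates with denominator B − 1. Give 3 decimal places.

Bootstrap SE is the standard deviation of the 10 replicate means.
Mean of replicates: (2.6996 + 2.8687 + 2.7696 + 2.7125 + 2.9099 + 2.7599 + 2.3936 + 2.7711 + 3.0160 + 2.7203) / 10 = 27.62120 / 10 = 2.76212
Sum of squared deviations: (−0.06252)² + (+0.10658)² + (+0.00748)² + (−0.04962)² + (+0.14778)² + (−0.00222)² + (−0.36852)² + (+0.00898)² + (+0.25388)² + (−0.04182)² = 0.24172
Variance = 0.24172 / 9 = 0.02686
SE* = √0.02686

SE* = 0.164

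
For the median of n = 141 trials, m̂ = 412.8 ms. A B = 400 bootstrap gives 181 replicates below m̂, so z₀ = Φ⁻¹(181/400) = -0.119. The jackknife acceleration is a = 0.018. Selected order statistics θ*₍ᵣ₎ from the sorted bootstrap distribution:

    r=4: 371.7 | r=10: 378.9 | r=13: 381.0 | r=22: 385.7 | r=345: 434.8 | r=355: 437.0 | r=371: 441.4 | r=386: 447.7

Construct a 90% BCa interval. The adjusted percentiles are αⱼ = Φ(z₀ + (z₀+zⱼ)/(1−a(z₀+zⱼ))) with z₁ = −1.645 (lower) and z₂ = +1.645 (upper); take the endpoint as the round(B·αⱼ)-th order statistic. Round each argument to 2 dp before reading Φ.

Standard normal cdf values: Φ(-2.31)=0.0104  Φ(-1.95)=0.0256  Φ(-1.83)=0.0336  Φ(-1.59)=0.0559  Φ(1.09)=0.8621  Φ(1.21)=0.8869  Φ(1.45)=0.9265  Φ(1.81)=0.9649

Lower: z₀ + z₁ = -0.119 + (-1.645) = -1.764; 1 − a(z₀+z₁) = 1 − (0.018)(-1.764) = 1.0318; argument = -0.119 + (-1.764)/1.0318 = -1.8287 → -1.83.
α₁ = Φ(-1.83) = 0.0336; rank = round(400 × 0.0336) = 13; θ*₍13₎ = 381.0.
Upper: z₀ + z₂ = 1.526; 1 − a(z₀+z₂) = 0.9725; argument = 1.4501 → 1.45; α₂ = 0.9265; rank = 371; θ*₍371₎ = 441.4.

(381.0, 441.4)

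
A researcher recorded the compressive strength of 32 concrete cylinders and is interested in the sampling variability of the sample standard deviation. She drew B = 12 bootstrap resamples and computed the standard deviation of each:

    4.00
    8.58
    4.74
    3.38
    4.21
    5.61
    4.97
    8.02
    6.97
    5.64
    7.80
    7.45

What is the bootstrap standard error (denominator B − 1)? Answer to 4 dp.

Bootstrap SE is the standard deviation of the 12 replicate standard deviations.
Mean of replicates: (4.00 + 8.58 + 4.74 + 3.38 + 4.21 + 5.61 + 4.97 + 8.02 + 6.97 + 5.64 + 7.80 + 7.45) / 12 = 71.37000 / 12 = 5.94750
Sum of squared deviations: (−1.94750)² + (+2.63250)² + (−1.20750)² + (−2.56750)² + (−1.73750)² + (−0.33750)² + (−0.97750)² + (+2.07250)² + (+1.02250)² + (−0.30750)² + (+1.85250)² + (+1.50250)² = 33.98582
Variance = 33.98582 / 11 = 3.08962
SE* = √3.08962

SE* = 1.7577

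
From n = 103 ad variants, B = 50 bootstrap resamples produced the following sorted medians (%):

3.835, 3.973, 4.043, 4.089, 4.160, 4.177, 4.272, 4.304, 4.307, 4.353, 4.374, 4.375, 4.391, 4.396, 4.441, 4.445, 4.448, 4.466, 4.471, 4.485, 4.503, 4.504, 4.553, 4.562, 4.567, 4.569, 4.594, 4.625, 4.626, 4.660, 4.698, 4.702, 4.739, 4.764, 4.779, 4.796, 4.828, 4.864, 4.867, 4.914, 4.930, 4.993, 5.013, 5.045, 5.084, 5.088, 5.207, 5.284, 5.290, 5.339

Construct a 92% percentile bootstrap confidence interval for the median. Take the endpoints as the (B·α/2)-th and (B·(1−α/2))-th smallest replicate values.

(3.973, 5.284)

α = 0.08; lower rank = 50 × 0.040 = 2; upper rank = 50 × 0.960 = 48.
The 2nd smallest replicate is 3.973; the 48th is 5.284.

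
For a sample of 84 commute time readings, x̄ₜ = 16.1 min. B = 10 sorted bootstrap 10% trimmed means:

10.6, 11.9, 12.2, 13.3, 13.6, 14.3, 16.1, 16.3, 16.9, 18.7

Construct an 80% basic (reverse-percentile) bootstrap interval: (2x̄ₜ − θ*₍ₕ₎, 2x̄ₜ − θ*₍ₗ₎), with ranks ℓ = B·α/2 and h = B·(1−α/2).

Percentile endpoints at ranks 1 and 9: θ*₍1₎ = 10.6, θ*₍9₎ = 16.9.
Basic interval reflects these around x̄ₜ:
  lower = 2 × 16.1 − 16.9 = 15.3
  upper = 2 × 16.1 − 10.6 = 21.6

(15.3, 21.6)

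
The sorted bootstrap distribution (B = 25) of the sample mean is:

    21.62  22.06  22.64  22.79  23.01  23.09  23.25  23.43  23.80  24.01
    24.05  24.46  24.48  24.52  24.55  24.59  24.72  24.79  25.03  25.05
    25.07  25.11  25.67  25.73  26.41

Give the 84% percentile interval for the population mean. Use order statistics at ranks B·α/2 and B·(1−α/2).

α = 0.16; lower rank = 25 × 0.080 = 2; upper rank = 25 × 0.920 = 23.
The 2nd smallest replicate is 22.06; the 23rd is 25.67.

(22.06, 25.67)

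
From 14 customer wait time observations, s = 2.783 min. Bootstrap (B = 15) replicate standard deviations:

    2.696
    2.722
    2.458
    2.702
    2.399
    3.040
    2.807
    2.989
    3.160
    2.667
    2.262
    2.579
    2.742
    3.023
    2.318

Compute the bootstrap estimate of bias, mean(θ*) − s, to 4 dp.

bias = −0.0787

mean(θ*) = (2.696 + 2.722 + 2.458 + 2.702 + 2.399 + 3.040 + 2.807 + 2.989 + 3.160 + 2.667 + 2.262 + 2.579 + 2.742 + 3.023 + 2.318) / 15 = 2.70427
bias = 2.70427 − 2.783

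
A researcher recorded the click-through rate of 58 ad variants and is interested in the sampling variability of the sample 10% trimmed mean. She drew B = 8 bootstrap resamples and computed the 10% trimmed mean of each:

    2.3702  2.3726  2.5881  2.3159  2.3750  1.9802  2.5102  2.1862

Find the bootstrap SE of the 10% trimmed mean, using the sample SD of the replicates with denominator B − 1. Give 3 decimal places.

Bootstrap SE is the standard deviation of the 8 replicate 10% trimmed means.
Mean of replicates: (2.3702 + 2.3726 + 2.5881 + 2.3159 + 2.3750 + 1.9802 + 2.5102 + 2.1862) / 8 = 18.69840 / 8 = 2.33730
Sum of squared deviations: (+0.03290)² + (+0.03530)² + (+0.25080)² + (−0.02140)² + (+0.03770)² + (−0.35710)² + (+0.17290)² + (−0.15110)² = 0.24735
Variance = 0.24735 / 7 = 0.03534
SE* = √0.03534

SE* = 0.188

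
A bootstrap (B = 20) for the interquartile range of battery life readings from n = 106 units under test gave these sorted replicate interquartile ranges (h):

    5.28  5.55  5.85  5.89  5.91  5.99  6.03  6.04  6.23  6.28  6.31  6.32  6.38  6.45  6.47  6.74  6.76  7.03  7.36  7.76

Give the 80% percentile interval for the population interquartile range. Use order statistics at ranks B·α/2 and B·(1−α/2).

α = 0.20; lower rank = 20 × 0.100 = 2; upper rank = 20 × 0.900 = 18.
The 2nd smallest replicate is 5.55; the 18th is 7.03.

(5.55, 7.03)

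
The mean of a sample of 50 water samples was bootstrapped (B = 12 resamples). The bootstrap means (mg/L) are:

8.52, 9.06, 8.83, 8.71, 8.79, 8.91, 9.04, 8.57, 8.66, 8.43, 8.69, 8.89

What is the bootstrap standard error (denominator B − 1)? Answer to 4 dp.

Bootstrap SE is the standard deviation of the 12 replicate means.
Mean of replicates: (8.52 + 9.06 + 8.83 + 8.71 + 8.79 + 8.91 + 9.04 + 8.57 + 8.66 + 8.43 + 8.69 + 8.89) / 12 = 105.10000 / 12 = 8.75833
Sum of squared deviations: (−0.23833)² + (+0.30167)² + (+0.07167)² + (−0.04833)² + (+0.03167)² + (+0.15167)² + (+0.28167)² + (−0.18833)² + (−0.09833)² + (−0.32833)² + (−0.06833)² + (+0.13167)² = 0.43357
Variance = 0.43357 / 11 = 0.03942
SE* = √0.03942

SE* = 0.1985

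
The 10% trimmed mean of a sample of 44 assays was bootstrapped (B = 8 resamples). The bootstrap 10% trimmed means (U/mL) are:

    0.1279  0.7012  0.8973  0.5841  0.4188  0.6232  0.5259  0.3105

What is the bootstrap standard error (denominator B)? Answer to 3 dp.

SE* = 0.223

Bootstrap SE is the standard deviation of the 8 replicate 10% trimmed means.
Mean of replicates: (0.1279 + 0.7012 + 0.8973 + 0.5841 + 0.4188 + 0.6232 + 0.5259 + 0.3105) / 8 = 4.18890 / 8 = 0.52361
Sum of squared deviations: (−0.39571)² + (+0.17759)² + (+0.37369)² + (+0.06049)² + (−0.10481)² + (+0.09959)² + (+0.00229)² + (−0.21311)² = 0.39775
Variance = 0.39775 / 8 = 0.04972
SE* = √0.04972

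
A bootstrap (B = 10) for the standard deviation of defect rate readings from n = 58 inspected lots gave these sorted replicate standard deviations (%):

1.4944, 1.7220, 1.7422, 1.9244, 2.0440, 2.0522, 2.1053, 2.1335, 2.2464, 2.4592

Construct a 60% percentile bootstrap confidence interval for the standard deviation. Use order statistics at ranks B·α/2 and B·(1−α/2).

α = 0.40; lower rank = 10 × 0.200 = 2; upper rank = 10 × 0.800 = 8.
The 2nd smallest replicate is 1.7220; the 8th is 2.1335.

(1.7220, 2.1335)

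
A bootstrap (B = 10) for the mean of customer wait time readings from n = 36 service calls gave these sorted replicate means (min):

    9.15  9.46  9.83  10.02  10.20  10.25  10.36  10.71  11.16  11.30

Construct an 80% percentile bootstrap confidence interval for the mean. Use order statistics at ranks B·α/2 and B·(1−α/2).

(9.15, 11.16)

α = 0.20; lower rank = 10 × 0.100 = 1; upper rank = 10 × 0.900 = 9.
The 1st smallest replicate is 9.15; the 9th is 11.16.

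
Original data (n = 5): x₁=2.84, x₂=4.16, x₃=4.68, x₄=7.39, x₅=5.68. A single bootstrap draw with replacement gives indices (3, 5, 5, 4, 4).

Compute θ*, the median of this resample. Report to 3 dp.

θ* = 5.680

Resample values: 4.68, 5.68, 5.68, 7.39, 7.39.
Sorted: 4.68, 5.68, 5.68, 7.39, 7.39
Median = middle value = 5.680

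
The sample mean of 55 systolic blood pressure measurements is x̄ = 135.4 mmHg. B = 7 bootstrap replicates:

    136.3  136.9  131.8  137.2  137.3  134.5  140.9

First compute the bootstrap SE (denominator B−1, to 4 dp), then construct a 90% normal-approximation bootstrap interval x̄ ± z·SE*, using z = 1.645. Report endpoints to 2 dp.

Mean of replicates = 136.4143; sum of squared deviations = 46.7286; SE* = √(46.7286/6) = 2.7907
Margin = 1.645 × 2.7907 = 4.591
Interval: 135.4 ± 4.591

(130.81, 139.99)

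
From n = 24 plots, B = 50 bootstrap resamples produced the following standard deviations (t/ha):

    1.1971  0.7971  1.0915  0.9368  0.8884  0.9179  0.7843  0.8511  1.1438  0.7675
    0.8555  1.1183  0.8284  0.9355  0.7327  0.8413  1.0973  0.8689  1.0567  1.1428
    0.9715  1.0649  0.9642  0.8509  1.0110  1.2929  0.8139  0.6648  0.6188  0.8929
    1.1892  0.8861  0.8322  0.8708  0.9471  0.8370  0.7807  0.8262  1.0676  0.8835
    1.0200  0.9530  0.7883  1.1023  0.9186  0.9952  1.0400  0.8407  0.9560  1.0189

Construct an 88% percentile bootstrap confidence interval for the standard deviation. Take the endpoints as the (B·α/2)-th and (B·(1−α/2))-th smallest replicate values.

Sorted replicates: 0.6188, 0.6648, 0.7327, 0.7675, 0.7807, 0.7843, 0.7883, 0.7971, 0.8139, 0.8262, 0.8284, 0.8322, 0.8370, 0.8407, 0.8413, 0.8509, 0.8511, 0.8555, 0.8689, 0.8708, 0.8835, 0.8861, 0.8884, 0.8929, 0.9179, 0.9186, 0.9355, 0.9368, 0.9471, 0.9530, 0.9560, 0.9642, 0.9715, 0.9952, 1.0110, 1.0189, 1.0200, 1.0400, 1.0567, 1.0649, 1.0676, 1.0915, 1.0973, 1.1023, 1.1183, 1.1428, 1.1438, 1.1892, 1.1971, 1.2929
α = 0.12; lower rank = 50 × 0.060 = 3; upper rank = 50 × 0.940 = 47.
The 3rd smallest replicate is 0.7327; the 47th is 1.1438.

(0.7327, 1.1438)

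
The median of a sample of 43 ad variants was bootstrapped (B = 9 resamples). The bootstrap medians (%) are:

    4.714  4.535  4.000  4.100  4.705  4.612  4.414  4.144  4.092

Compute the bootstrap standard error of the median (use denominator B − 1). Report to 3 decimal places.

Bootstrap SE is the standard deviation of the 9 replicate medians.
Mean of replicates: (4.714 + 4.535 + 4.000 + 4.100 + 4.705 + 4.612 + 4.414 + 4.144 + 4.092) / 9 = 39.31600 / 9 = 4.36844
Sum of squared deviations: (+0.34556)² + (+0.16656)² + (−0.36844)² + (−0.26844)² + (+0.33656)² + (+0.24356)² + (+0.04556)² + (−0.22444)² + (−0.27644)² = 0.65642
Variance = 0.65642 / 8 = 0.08205
SE* = √0.08205

SE* = 0.286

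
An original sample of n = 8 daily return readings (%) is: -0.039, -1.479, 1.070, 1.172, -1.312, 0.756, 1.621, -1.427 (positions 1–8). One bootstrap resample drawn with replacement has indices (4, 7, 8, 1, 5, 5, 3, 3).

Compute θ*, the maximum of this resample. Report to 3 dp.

Resample values: 1.172, 1.621, -1.427, -0.039, -1.312, -1.312, 1.070, 1.070.
Maximum = 1.621

θ* = 1.621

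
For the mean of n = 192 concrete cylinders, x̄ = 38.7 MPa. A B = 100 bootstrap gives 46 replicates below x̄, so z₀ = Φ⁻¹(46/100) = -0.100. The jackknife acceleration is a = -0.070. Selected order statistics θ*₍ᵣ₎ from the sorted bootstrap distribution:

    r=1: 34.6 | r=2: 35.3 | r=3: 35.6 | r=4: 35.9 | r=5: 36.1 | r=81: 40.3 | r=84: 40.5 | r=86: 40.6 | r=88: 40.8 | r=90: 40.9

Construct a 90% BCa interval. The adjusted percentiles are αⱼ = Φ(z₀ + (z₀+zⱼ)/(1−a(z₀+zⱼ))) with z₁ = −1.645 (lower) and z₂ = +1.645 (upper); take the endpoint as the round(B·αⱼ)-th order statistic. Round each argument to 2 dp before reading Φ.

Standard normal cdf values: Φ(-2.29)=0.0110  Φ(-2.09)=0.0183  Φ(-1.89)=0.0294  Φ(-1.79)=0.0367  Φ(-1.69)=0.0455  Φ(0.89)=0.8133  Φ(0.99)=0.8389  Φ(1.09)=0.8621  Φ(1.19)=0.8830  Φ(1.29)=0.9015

(35.3, 40.9)

Lower: z₀ + z₁ = -0.100 + (-1.645) = -1.745; 1 − a(z₀+z₁) = 1 − (-0.070)(-1.745) = 0.8779; argument = -0.100 + (-1.745)/0.8779 = -2.0878 → -2.09.
α₁ = Φ(-2.09) = 0.0183; rank = round(100 × 0.0183) = 2; θ*₍2₎ = 35.3.
Upper: z₀ + z₂ = 1.545; 1 − a(z₀+z₂) = 1.1081; argument = 1.2942 → 1.29; α₂ = 0.9015; rank = 90; θ*₍90₎ = 40.9.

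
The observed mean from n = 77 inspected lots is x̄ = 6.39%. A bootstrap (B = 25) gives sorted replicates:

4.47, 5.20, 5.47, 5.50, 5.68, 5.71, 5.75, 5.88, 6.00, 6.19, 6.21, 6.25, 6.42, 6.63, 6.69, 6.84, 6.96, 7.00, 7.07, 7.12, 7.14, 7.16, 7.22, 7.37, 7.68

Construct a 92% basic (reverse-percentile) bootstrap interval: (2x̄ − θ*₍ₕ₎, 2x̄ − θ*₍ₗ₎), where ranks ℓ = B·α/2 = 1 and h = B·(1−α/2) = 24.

(5.41, 8.31)

Percentile endpoints at ranks 1 and 24: θ*₍1₎ = 4.47, θ*₍24₎ = 7.37.
Basic interval reflects these around x̄:
  lower = 2 × 6.39 − 7.37 = 5.41
  upper = 2 × 6.39 − 4.47 = 8.31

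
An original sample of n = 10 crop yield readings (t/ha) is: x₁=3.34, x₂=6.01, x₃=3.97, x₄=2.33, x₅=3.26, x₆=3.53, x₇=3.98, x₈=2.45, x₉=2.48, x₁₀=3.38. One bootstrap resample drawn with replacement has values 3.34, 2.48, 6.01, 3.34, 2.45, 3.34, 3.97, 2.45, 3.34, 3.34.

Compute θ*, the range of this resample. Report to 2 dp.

θ* = 3.56

Range = 6.01 − 2.45 = 3.56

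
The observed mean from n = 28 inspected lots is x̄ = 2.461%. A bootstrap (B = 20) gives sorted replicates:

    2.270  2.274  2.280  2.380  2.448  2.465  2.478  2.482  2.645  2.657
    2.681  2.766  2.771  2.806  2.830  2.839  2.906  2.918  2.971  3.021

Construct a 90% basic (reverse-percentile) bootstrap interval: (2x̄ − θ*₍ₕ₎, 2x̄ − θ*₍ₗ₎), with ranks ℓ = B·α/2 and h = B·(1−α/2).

(1.951, 2.652)

Percentile endpoints at ranks 1 and 19: θ*₍1₎ = 2.270, θ*₍19₎ = 2.971.
Basic interval reflects these around x̄:
  lower = 2 × 2.461 − 2.971 = 1.951
  upper = 2 × 2.461 − 2.270 = 2.652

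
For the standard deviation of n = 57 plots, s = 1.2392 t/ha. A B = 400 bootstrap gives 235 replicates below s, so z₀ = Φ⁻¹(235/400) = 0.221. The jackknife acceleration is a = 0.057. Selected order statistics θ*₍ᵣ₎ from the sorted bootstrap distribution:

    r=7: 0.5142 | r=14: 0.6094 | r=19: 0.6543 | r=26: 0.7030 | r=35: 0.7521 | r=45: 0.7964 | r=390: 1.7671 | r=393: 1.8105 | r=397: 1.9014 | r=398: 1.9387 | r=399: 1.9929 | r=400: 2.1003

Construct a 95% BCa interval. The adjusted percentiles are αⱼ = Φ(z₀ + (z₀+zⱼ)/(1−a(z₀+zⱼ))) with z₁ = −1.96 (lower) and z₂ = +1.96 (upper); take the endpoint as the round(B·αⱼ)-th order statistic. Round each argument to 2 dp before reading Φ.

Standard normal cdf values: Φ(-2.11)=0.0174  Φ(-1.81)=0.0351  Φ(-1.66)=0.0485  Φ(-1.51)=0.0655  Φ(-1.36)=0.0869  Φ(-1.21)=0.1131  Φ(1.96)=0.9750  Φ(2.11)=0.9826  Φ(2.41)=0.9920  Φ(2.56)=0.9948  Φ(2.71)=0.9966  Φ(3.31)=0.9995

Lower: z₀ + z₁ = 0.221 + (-1.960) = -1.739; 1 − a(z₀+z₁) = 1 − (0.057)(-1.739) = 1.0991; argument = 0.221 + (-1.739)/1.0991 = -1.3612 → -1.36.
α₁ = Φ(-1.36) = 0.0869; rank = round(400 × 0.0869) = 35; θ*₍35₎ = 0.7521.
Upper: z₀ + z₂ = 2.181; 1 − a(z₀+z₂) = 0.8757; argument = 2.7116 → 2.71; α₂ = 0.9966; rank = 399; θ*₍399₎ = 1.9929.

(0.7521, 1.9929)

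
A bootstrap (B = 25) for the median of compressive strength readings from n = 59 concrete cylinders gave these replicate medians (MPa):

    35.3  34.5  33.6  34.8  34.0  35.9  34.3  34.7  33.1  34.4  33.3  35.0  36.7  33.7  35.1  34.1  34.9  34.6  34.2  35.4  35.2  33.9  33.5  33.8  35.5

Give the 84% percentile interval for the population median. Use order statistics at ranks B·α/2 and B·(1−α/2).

Sorted replicates: 33.1, 33.3, 33.5, 33.6, 33.7, 33.8, 33.9, 34.0, 34.1, 34.2, 34.3, 34.4, 34.5, 34.6, 34.7, 34.8, 34.9, 35.0, 35.1, 35.2, 35.3, 35.4, 35.5, 35.9, 36.7
α = 0.16; lower rank = 25 × 0.080 = 2; upper rank = 25 × 0.920 = 23.
The 2nd smallest replicate is 33.3; the 23rd is 35.5.

(33.3, 35.5)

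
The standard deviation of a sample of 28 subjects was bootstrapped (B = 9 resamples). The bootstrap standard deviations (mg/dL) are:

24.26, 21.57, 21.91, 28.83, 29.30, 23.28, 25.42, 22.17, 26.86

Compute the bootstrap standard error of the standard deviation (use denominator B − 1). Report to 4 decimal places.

SE* = 2.9454

Bootstrap SE is the standard deviation of the 9 replicate standard deviations.
Mean of replicates: (24.26 + 21.57 + 21.91 + 28.83 + 29.30 + 23.28 + 25.42 + 22.17 + 26.86) / 9 = 223.60000 / 9 = 24.84444
Sum of squared deviations: (−0.58444)² + (−3.27444)² + (−2.93444)² + (+3.98556)² + (+4.45556)² + (−1.56444)² + (+0.57556)² + (−2.67444)² + (+2.01556)² = 69.40502
Variance = 69.40502 / 8 = 8.67563
SE* = √8.67563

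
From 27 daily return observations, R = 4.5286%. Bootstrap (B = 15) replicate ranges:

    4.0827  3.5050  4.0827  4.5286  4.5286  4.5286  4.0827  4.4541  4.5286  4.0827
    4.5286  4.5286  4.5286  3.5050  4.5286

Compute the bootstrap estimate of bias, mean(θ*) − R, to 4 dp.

mean(θ*) = (4.0827 + 3.5050 + 4.0827 + 4.5286 + 4.5286 + 4.5286 + 4.0827 + 4.4541 + 4.5286 + 4.0827 + 4.5286 + 4.5286 + 4.5286 + 3.5050 + 4.5286) / 15 = 4.268247
bias = 4.268247 − 4.5286

bias = −0.2604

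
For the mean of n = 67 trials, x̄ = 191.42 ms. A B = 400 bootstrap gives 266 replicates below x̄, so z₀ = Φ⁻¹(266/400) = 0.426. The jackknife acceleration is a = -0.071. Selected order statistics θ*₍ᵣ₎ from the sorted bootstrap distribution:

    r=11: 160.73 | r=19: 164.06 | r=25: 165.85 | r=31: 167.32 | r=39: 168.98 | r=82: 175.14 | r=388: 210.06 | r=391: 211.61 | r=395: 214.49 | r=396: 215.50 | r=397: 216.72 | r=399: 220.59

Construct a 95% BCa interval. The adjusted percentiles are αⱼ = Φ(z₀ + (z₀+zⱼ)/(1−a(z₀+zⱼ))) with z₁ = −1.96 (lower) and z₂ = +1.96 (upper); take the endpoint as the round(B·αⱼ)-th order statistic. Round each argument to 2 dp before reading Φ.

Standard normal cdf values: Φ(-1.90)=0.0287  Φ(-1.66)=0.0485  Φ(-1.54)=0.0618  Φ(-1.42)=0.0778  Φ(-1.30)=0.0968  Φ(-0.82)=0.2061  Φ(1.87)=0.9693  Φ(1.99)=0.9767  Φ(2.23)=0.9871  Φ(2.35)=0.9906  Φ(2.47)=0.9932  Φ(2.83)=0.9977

(168.98, 216.72)

Lower: z₀ + z₁ = 0.426 + (-1.960) = -1.534; 1 − a(z₀+z₁) = 1 − (-0.071)(-1.534) = 0.8911; argument = 0.426 + (-1.534)/0.8911 = -1.2955 → -1.30.
α₁ = Φ(-1.30) = 0.0968; rank = round(400 × 0.0968) = 39; θ*₍39₎ = 168.98.
Upper: z₀ + z₂ = 2.386; 1 − a(z₀+z₂) = 1.1694; argument = 2.4664 → 2.47; α₂ = 0.9932; rank = 397; θ*₍397₎ = 216.72.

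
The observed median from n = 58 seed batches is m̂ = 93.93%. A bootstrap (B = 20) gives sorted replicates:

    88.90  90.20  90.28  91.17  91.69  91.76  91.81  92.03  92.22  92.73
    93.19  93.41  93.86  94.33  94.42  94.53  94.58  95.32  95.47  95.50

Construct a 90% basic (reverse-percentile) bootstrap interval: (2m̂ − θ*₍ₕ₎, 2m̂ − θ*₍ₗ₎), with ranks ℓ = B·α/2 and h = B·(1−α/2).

Percentile endpoints at ranks 1 and 19: θ*₍1₎ = 88.90, θ*₍19₎ = 95.47.
Basic interval reflects these around m̂:
  lower = 2 × 93.93 − 95.47 = 92.39
  upper = 2 × 93.93 − 88.90 = 98.96

(92.39, 98.96)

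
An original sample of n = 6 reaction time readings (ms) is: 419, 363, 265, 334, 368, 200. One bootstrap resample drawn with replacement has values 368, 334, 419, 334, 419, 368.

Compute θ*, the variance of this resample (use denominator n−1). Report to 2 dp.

Mean = 373.6667; sum of squared deviations = 7321.3333
s² = 7321.3333 / 5 = 1464.2667

θ* = 1464.27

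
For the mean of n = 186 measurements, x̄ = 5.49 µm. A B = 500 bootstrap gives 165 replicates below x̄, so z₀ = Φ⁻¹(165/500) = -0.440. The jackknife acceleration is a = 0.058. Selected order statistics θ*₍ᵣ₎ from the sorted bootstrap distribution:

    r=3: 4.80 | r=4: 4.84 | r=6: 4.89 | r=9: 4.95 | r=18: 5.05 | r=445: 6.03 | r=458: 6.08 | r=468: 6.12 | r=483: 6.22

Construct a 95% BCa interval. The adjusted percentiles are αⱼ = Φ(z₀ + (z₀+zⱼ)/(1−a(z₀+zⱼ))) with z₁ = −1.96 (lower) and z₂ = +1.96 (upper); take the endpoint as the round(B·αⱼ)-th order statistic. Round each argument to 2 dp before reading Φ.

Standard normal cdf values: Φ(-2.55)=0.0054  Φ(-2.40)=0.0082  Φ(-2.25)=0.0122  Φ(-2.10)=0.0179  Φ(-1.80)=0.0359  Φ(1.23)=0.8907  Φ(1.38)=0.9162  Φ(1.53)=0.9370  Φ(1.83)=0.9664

Lower: z₀ + z₁ = -0.440 + (-1.960) = -2.400; 1 − a(z₀+z₁) = 1 − (0.058)(-2.400) = 1.1392; argument = -0.440 + (-2.400)/1.1392 = -2.5467 → -2.55.
α₁ = Φ(-2.55) = 0.0054; rank = round(500 × 0.0054) = 3; θ*₍3₎ = 4.80.
Upper: z₀ + z₂ = 1.520; 1 − a(z₀+z₂) = 0.9118; argument = 1.2270 → 1.23; α₂ = 0.8907; rank = 445; θ*₍445₎ = 6.03.

(4.80, 6.03)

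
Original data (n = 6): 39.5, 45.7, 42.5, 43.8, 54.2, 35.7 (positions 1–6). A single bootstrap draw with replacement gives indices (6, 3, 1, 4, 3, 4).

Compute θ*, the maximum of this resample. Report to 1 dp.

Resample values: 35.7, 42.5, 39.5, 43.8, 42.5, 43.8.
Maximum = 43.8

θ* = 43.8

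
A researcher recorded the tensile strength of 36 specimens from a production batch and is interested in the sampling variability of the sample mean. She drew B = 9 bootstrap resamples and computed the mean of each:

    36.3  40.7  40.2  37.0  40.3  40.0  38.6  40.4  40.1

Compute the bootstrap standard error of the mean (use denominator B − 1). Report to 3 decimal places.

Bootstrap SE is the standard deviation of the 9 replicate means.
Mean of replicates: (36.3 + 40.7 + 40.2 + 37.0 + 40.3 + 40.0 + 38.6 + 40.4 + 40.1) / 9 = 353.6000 / 9 = 39.2889
Sum of squared deviations: (−2.9889)² + (+1.4111)² + (+0.9111)² + (−2.2889)² + (+1.0111)² + (+0.7111)² + (−0.6889)² + (+1.1111)² + (+0.8111)² = 20.8889
Variance = 20.8889 / 8 = 2.6111
SE* = √2.6111

SE* = 1.616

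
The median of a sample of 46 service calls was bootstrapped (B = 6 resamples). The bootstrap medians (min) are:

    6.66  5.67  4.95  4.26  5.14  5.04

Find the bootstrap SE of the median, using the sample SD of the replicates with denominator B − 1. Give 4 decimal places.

Bootstrap SE is the standard deviation of the 6 replicate medians.
Mean of replicates: (6.66 + 5.67 + 4.95 + 4.26 + 5.14 + 5.04) / 6 = 31.72000 / 6 = 5.28667
Sum of squared deviations: (+1.37333)² + (+0.38333)² + (−0.33667)² + (−1.02667)² + (−0.14667)² + (−0.24667)² = 3.28273
Variance = 3.28273 / 5 = 0.65655
SE* = √0.65655

SE* = 0.8103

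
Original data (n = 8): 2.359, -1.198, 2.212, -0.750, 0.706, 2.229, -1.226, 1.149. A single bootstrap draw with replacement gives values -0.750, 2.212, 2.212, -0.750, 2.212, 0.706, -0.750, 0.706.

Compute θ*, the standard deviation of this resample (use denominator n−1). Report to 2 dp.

θ* = 1.37

Mean = 0.7248; sum of squared deviations = 13.1611
s² = 13.1611 / 7 = 1.8802
s = √1.8802 = 1.37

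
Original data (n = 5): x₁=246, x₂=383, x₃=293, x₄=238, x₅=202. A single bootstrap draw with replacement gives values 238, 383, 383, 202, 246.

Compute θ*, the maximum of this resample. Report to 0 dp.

Maximum = 383

θ* = 383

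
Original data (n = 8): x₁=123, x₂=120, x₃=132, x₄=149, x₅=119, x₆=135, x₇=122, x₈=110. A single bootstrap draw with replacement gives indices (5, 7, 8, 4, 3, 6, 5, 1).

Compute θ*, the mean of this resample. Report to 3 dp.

θ* = 126.125

Resample values: 119, 122, 110, 149, 132, 135, 119, 123.
Mean = (119 + 122 + 110 + 149 + 132 + 135 + 119 + 123) / 8 = 1009.0 / 8 = 126.125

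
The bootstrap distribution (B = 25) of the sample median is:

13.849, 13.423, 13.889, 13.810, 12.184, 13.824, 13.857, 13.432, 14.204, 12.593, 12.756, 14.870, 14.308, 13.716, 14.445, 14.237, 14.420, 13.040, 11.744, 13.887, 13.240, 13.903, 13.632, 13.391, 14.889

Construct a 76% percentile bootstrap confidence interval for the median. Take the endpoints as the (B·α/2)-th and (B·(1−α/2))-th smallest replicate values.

Sorted replicates: 11.744, 12.184, 12.593, 12.756, 13.040, 13.240, 13.391, 13.423, 13.432, 13.632, 13.716, 13.810, 13.824, 13.849, 13.857, 13.887, 13.889, 13.903, 14.204, 14.237, 14.308, 14.420, 14.445, 14.870, 14.889
α = 0.24; lower rank = 25 × 0.120 = 3; upper rank = 25 × 0.880 = 22.
The 3rd smallest replicate is 12.593; the 22nd is 14.420.

(12.593, 14.420)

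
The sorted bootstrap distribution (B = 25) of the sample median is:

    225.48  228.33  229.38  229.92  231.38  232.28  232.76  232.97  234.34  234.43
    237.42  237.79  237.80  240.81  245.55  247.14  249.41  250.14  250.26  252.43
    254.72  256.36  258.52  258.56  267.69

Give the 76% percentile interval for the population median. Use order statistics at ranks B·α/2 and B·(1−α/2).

α = 0.24; lower rank = 25 × 0.120 = 3; upper rank = 25 × 0.880 = 22.
The 3rd smallest replicate is 229.38; the 22nd is 256.36.

(229.38, 256.36)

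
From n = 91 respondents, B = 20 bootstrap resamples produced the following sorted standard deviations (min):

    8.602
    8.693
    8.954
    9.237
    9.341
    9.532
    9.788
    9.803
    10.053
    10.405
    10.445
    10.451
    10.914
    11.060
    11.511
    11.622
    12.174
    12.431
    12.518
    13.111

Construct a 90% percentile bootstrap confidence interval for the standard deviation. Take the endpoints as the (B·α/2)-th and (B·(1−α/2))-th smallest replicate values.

α = 0.10; lower rank = 20 × 0.050 = 1; upper rank = 20 × 0.950 = 19.
The 1st smallest replicate is 8.602; the 19th is 12.518.

(8.602, 12.518)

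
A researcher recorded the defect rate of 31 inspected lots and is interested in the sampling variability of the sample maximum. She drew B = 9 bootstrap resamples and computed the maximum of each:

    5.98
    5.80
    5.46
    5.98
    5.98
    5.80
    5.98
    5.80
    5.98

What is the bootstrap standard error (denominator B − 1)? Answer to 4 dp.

Bootstrap SE is the standard deviation of the 9 replicate maximums.
Mean of replicates: (5.98 + 5.80 + 5.46 + 5.98 + 5.98 + 5.80 + 5.98 + 5.80 + 5.98) / 9 = 52.76000 / 9 = 5.86222
Sum of squared deviations: (+0.11778)² + (−0.06222)² + (−0.40222)² + (+0.11778)² + (+0.11778)² + (−0.06222)² + (+0.11778)² + (−0.06222)² + (+0.11778)² = 0.24276
Variance = 0.24276 / 8 = 0.03034
SE* = √0.03034

SE* = 0.1742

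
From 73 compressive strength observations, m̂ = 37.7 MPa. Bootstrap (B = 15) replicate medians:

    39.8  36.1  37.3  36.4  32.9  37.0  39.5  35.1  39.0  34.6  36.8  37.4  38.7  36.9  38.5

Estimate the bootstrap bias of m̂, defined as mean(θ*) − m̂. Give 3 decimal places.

mean(θ*) = (39.8 + 36.1 + 37.3 + 36.4 + 32.9 + 37.0 + 39.5 + 35.1 + 39.0 + 34.6 + 36.8 + 37.4 + 38.7 + 36.9 + 38.5) / 15 = 37.0667
bias = 37.0667 − 37.7

bias = −0.633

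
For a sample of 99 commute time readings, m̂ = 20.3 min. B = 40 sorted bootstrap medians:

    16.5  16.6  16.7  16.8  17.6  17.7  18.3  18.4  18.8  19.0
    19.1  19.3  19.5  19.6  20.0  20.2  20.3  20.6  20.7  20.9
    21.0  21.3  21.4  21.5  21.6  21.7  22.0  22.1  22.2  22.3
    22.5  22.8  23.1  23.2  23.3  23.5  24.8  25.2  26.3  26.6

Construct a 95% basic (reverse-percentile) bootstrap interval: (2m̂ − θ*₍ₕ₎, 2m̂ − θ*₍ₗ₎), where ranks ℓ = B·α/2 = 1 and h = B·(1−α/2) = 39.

(14.3, 24.1)

Percentile endpoints at ranks 1 and 39: θ*₍1₎ = 16.5, θ*₍39₎ = 26.3.
Basic interval reflects these around m̂:
  lower = 2 × 20.3 − 26.3 = 14.3
  upper = 2 × 20.3 − 16.5 = 24.1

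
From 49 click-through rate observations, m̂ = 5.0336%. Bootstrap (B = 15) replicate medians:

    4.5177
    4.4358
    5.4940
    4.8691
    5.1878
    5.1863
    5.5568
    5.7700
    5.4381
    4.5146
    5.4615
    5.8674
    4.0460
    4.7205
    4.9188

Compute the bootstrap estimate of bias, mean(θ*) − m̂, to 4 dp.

bias = +0.0320

mean(θ*) = (4.5177 + 4.4358 + 5.4940 + 4.8691 + 5.1878 + 5.1863 + 5.5568 + 5.7700 + 5.4381 + 4.5146 + 5.4615 + 5.8674 + 4.0460 + 4.7205 + 4.9188) / 15 = 5.06563
bias = 5.06563 − 5.0336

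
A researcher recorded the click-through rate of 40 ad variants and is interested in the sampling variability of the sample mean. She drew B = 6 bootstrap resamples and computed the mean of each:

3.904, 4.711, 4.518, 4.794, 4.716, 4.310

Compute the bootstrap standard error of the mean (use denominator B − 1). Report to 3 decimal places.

Bootstrap SE is the standard deviation of the 6 replicate means.
Mean of replicates: (3.904 + 4.711 + 4.518 + 4.794 + 4.716 + 4.310) / 6 = 26.9530 / 6 = 4.4922
Sum of squared deviations: (−0.5882)² + (+0.2188)² + (+0.0258)² + (+0.3018)² + (+0.2238)² + (−0.1822)² = 0.5689
Variance = 0.5689 / 5 = 0.1138
SE* = √0.1138

SE* = 0.337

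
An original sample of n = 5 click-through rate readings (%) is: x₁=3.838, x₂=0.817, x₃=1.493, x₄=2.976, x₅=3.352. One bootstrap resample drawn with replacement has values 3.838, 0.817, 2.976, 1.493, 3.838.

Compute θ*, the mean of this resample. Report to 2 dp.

θ* = 2.59

Mean = (3.838 + 0.817 + 2.976 + 1.493 + 3.838) / 5 = 12.9620 / 5 = 2.59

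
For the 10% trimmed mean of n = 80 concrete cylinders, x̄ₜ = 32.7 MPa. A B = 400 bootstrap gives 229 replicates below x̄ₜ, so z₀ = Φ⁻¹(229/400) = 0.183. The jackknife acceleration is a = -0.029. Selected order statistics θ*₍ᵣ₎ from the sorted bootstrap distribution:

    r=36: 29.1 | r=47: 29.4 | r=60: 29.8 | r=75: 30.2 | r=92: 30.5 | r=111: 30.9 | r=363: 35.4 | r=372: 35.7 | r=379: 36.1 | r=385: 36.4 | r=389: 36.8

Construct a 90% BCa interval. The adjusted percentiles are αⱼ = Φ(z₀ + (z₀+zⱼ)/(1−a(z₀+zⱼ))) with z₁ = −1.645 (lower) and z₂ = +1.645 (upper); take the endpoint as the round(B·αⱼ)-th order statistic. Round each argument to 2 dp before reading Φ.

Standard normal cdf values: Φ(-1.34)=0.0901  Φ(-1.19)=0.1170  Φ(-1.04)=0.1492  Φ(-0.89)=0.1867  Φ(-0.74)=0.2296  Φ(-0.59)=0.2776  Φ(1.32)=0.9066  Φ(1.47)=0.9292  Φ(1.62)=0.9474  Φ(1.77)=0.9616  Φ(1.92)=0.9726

(29.1, 36.8)

Lower: z₀ + z₁ = 0.183 + (-1.645) = -1.462; 1 − a(z₀+z₁) = 1 − (-0.029)(-1.462) = 0.9576; argument = 0.183 + (-1.462)/0.9576 = -1.3437 → -1.34.
α₁ = Φ(-1.34) = 0.0901; rank = round(400 × 0.0901) = 36; θ*₍36₎ = 29.1.
Upper: z₀ + z₂ = 1.828; 1 − a(z₀+z₂) = 1.0530; argument = 1.9190 → 1.92; α₂ = 0.9726; rank = 389; θ*₍389₎ = 36.8.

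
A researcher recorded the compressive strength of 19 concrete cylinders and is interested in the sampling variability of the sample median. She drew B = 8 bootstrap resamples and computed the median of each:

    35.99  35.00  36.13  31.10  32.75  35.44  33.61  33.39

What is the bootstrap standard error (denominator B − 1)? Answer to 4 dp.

SE* = 1.7655

Bootstrap SE is the standard deviation of the 8 replicate medians.
Mean of replicates: (35.99 + 35.00 + 36.13 + 31.10 + 32.75 + 35.44 + 33.61 + 33.39) / 8 = 273.41000 / 8 = 34.17625
Sum of squared deviations: (+1.81375)² + (+0.82375)² + (+1.95375)² + (−3.07625)² + (−1.42625)² + (+1.26375)² + (−0.56625)² + (−0.78625)² = 21.81879
Variance = 21.81879 / 7 = 3.11697
SE* = √3.11697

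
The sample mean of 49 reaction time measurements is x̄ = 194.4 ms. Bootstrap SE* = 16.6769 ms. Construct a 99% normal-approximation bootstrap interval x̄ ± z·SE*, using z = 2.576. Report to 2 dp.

(151.44, 237.36)

Margin = 2.576 × 16.6769 = 42.960
Interval: 194.4 ± 42.960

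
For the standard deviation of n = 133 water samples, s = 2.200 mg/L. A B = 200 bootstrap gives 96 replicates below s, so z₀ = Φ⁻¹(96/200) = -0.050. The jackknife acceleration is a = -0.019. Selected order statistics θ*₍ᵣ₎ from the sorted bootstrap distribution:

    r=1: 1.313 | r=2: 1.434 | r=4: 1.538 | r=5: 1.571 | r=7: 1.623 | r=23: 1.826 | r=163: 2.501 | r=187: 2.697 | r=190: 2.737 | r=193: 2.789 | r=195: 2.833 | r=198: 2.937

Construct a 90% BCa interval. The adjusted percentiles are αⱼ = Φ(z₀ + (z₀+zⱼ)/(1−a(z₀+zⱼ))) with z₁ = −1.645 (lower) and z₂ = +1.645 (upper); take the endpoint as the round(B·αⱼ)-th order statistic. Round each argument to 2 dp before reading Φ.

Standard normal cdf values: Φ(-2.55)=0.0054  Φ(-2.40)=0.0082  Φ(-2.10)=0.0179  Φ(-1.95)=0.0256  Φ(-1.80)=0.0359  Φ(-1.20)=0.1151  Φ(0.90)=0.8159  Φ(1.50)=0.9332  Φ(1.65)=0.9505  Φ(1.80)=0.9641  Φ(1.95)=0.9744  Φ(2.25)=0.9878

Lower: z₀ + z₁ = -0.050 + (-1.645) = -1.695; 1 − a(z₀+z₁) = 1 − (-0.019)(-1.695) = 0.9678; argument = -0.050 + (-1.695)/0.9678 = -1.8014 → -1.80.
α₁ = Φ(-1.80) = 0.0359; rank = round(200 × 0.0359) = 7; θ*₍7₎ = 1.623.
Upper: z₀ + z₂ = 1.595; 1 − a(z₀+z₂) = 1.0303; argument = 1.4981 → 1.50; α₂ = 0.9332; rank = 187; θ*₍187₎ = 2.697.

(1.623, 2.697)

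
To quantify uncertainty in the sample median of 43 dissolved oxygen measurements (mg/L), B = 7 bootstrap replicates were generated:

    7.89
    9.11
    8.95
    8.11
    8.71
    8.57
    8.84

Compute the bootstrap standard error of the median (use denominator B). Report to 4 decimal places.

Bootstrap SE is the standard deviation of the 7 replicate medians.
Mean of replicates: (7.89 + 9.11 + 8.95 + 8.11 + 8.71 + 8.57 + 8.84) / 7 = 60.18000 / 7 = 8.59714
Sum of squared deviations: (−0.70714)² + (+0.51286)² + (+0.35286)² + (−0.48714)² + (+0.11286)² + (−0.02714)² + (+0.24286)² = 1.19734
Variance = 1.19734 / 7 = 0.17105
SE* = √0.17105

SE* = 0.4136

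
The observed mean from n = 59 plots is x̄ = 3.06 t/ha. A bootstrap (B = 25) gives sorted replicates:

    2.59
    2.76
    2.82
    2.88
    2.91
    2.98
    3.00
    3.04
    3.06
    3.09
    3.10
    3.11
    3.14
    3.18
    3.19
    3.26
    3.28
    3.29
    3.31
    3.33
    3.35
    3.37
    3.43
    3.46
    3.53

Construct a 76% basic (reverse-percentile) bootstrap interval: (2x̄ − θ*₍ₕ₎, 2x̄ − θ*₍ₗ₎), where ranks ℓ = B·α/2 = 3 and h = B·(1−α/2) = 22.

(2.75, 3.30)

Percentile endpoints at ranks 3 and 22: θ*₍3₎ = 2.82, θ*₍22₎ = 3.37.
Basic interval reflects these around x̄:
  lower = 2 × 3.06 − 3.37 = 2.75
  upper = 2 × 3.06 − 2.82 = 3.30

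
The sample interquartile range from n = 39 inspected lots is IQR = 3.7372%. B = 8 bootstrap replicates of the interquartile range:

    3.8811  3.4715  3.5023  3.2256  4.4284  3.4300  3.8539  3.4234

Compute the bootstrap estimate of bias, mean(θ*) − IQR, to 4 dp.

mean(θ*) = (3.8811 + 3.4715 + 3.5023 + 3.2256 + 4.4284 + 3.4300 + 3.8539 + 3.4234) / 8 = 3.65203
bias = 3.65203 − 3.7372

bias = −0.0852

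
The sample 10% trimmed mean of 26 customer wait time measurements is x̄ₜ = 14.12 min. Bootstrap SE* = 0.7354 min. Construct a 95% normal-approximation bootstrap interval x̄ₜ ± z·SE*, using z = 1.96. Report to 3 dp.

Margin = 1.96 × 0.7354 = 1.4414
Interval: 14.12 ± 1.4414

(12.679, 15.561)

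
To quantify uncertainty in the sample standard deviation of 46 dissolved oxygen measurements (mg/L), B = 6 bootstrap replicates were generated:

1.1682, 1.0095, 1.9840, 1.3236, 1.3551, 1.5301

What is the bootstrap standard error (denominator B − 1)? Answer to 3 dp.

SE* = 0.338

Bootstrap SE is the standard deviation of the 6 replicate standard deviations.
Mean of replicates: (1.1682 + 1.0095 + 1.9840 + 1.3236 + 1.3551 + 1.5301) / 6 = 8.37050 / 6 = 1.39508
Sum of squared deviations: (−0.22688)² + (−0.38558)² + (+0.58892)² + (−0.07148)² + (−0.03998)² + (+0.13502)² = 0.57191
Variance = 0.57191 / 5 = 0.11438
SE* = √0.11438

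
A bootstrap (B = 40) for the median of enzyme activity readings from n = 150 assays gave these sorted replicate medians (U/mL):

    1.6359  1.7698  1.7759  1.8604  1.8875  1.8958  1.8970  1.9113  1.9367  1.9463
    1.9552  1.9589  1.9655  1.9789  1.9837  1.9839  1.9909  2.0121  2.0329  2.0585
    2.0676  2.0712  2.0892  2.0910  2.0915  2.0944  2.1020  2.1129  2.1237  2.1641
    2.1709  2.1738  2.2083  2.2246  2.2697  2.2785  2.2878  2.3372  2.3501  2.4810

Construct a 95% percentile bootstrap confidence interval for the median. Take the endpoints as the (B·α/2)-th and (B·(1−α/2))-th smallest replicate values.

(1.6359, 2.3501)

α = 0.05; lower rank = 40 × 0.025 = 1; upper rank = 40 × 0.975 = 39.
The 1st smallest replicate is 1.6359; the 39th is 2.3501.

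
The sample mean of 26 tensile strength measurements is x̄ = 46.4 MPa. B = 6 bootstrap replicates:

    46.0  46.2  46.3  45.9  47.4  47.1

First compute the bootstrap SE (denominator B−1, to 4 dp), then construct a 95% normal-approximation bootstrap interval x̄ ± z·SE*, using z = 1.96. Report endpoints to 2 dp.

(45.19, 47.61)

Mean of replicates = 46.4833; sum of squared deviations = 1.9083; SE* = √(1.9083/5) = 0.6178
Margin = 1.96 × 0.6178 = 1.211
Interval: 46.4 ± 1.211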